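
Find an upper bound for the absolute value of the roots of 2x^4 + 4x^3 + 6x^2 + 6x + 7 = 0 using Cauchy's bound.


Cauchy's bound: all roots r satisfy |r| <= 1 + max(|a_i/a_n|) for i = 0,...,n-1
where a_n is the leading coefficient.

Coefficients: [2, 4, 6, 6, 7]
Leading coefficient a_n = 2
Ratios |a_i/a_n|: 2, 3, 3, 7/2
Maximum ratio: 7/2
Cauchy's bound: |r| <= 1 + 7/2 = 9/2

Upper bound = 9/2


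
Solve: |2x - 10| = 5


An absolute value equation |expr| = 5 gives two cases:
Case 1: 2x - 10 = 5
  2x = 15, so x = 15/2
Case 2: 2x - 10 = -5
  2x = 5, so x = 5/2

x = 5/2, x = 15/2


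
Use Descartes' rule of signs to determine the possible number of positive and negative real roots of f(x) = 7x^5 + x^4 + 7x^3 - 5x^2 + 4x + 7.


Descartes' rule of signs:

For positive roots, count sign changes in f(x) = 7x^5 + x^4 + 7x^3 - 5x^2 + 4x + 7:
Signs of coefficients: +, +, +, -, +, +
Number of sign changes: 2
Possible positive real roots: 2, 0

For negative roots, examine f(-x) = -7x^5 + x^4 - 7x^3 - 5x^2 - 4x + 7:
Signs of coefficients: -, +, -, -, -, +
Number of sign changes: 3
Possible negative real roots: 3, 1

Positive roots: 2 or 0; Negative roots: 3 or 1


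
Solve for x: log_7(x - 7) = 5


Convert to exponential form: x - 7 = 7^5 = 16807
x = 16807 + 7 = 16814
Check: log_7(16814 - 7) = log_7(16807) = log_7(16807) = 5 ✓

x = 16814


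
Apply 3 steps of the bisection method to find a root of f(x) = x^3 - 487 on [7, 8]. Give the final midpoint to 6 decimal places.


f(x) = x^3 - 487
f(7) = -144 < 0
f(8) = 25 > 0

Step 1: midpoint = (7.000000 + 8.000000)/2 = 7.500000
  f(7.500000) = -65.125000
  f(mid) < 0, so root is in [7.500000, 8.000000]

Step 2: midpoint = (7.500000 + 8.000000)/2 = 7.750000
  f(7.750000) = -21.515625
  f(mid) < 0, so root is in [7.750000, 8.000000]

Step 3: midpoint = (7.750000 + 8.000000)/2 = 7.875000
  f(7.875000) = 1.373047
  f(mid) > 0, so root is in [7.750000, 7.875000]

midpoint = 7.875000


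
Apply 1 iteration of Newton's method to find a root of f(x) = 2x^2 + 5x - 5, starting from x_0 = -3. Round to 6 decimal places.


Newton's method: x_(n+1) = x_n - f(x_n)/f'(x_n)
f(x) = 2x^2 + 5x - 5
f'(x) = 4x + 5

Iteration 1:
  f(-3.000000) = -2.000000
  f'(-3.000000) = -7.000000
  x_1 = -3.000000 - (-2.000000)/(-7.000000) = -3.285714

x_1 = -3.285714


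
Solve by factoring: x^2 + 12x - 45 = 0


We need two numbers that multiply to -45 and add to 12.
Those numbers are -3 and 15 (since (-3) * 15 = -45 and (-3) + 15 = 12).
So x^2 + 12x - 45 = (x - 3)(x + 15) = 0
Setting each factor to zero: x = 3 or x = -15

x = -15, x = 3


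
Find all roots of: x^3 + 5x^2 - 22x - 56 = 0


Let p(x) = x^3 + 5x^2 - 22x - 56. By the rational root theorem (leading coefficient 1), any rational root is an integer divisor of 56: try ±1, ±2, ... in turn.
Test x = 1: value = -72 ≠ 0.
Test x = -1: value = -30 ≠ 0.
Test x = 2: value = -72 ≠ 0.
Test x = -2: value = 0 ✓, so (x + 2) is a factor.
Synthetic division by (x + 2): bring down 1; 1(-2) + 5 = 3; 3(-2) - 22 = -28; (-28)(-2) - 56 = 0 → quotient x^2 + 3x - 28, remainder 0.
Solve the quadratic x^2 + 3x - 28 = 0: discriminant = 3^2 - 4(1)(-28) = 9 + 112 = 121.
sqrt(121) = 11, so x = (-3 ± 11)/2: x = 4 or x = -7.
Collecting all roots found:

x = -7, x = -2, x = 4


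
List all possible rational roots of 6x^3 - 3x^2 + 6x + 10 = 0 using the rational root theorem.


Rational root theorem: possible roots are ±p/q where:
  p divides the constant term (10): p ∈ {1, 2, 5, 10}
  q divides the leading coefficient (6): q ∈ {1, 2, 3, 6}

All possible rational roots: -10, -5, -10/3, -5/2, -2, -5/3, -1, -5/6, -2/3, -1/2, -1/3, -1/6, 1/6, 1/3, 1/2, 2/3, 5/6, 1, 5/3, 2, 5/2, 10/3, 5, 10

-10, -5, -10/3, -5/2, -2, -5/3, -1, -5/6, -2/3, -1/2, -1/3, -1/6, 1/6, 1/3, 1/2, 2/3, 5/6, 1, 5/3, 2, 5/2, 10/3, 5, 10


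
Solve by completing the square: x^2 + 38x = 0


Start: x^2 + 38x + 0 = 0
Move constant: x^2 + 38x = 0
Half of 38 is 19, squared is 361
Add 361 to both sides: x^2 + 38x + 361 = 361
(x + 19)^2 = 361
x + 19 = ±19
x = -19 + 19 = 0 or x = -19 - 19 = -38

x = -38, x = 0


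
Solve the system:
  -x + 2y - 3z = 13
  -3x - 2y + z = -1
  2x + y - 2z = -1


Using Cramer's rule. Expand each determinant along the first row.
D  = (-1)*[(-2)*(-2) - 1*1] - 2*[(-3)*(-2) - 1*2] + (-3)*[(-3)*1 - (-2)*2]
  = (-1)*(3) - 2*(4) + (-3)*(1) = -14
Dx = 13*[(-2)*(-2) - 1*1] - 2*[(-1)*(-2) - 1*(-1)] + (-3)*[(-1)*1 - (-2)*(-1)]
  = 13*(3) - 2*(3) + (-3)*(-3) = 42
Dy = (-1)*[(-1)*(-2) - 1*(-1)] - 13*[(-3)*(-2) - 1*2] + (-3)*[(-3)*(-1) - (-1)*2]
  = (-1)*(3) - 13*(4) + (-3)*(5) = -70
Dz = (-1)*[(-2)*(-1) - (-1)*1] - 2*[(-3)*(-1) - (-1)*2] + 13*[(-3)*1 - (-2)*2]
  = (-1)*(3) - 2*(5) + 13*(1) = 0
x = Dx/D = 42/-14 = -3, y = Dy/D = -70/-14 = 5, z = Dz/D = 0/-14 = 0
Check eq1: (-1)(-3) + (2)(5) + (-3)(0) = 13 = 13 ✓
Check eq2: (-3)(-3) + (-2)(5) + (1)(0) = -1 = -1 ✓
Check eq3: (2)(-3) + (1)(5) + (-2)(0) = -1 = -1 ✓

x = -3, y = 5, z = 0


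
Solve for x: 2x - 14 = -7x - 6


Starting with: 2x - 14 = -7x - 6
Move all x terms to left: (2 + 7)x = -6 + 14
Simplify: 9x = 8
Divide both sides by 9: x = 8/9

x = 8/9


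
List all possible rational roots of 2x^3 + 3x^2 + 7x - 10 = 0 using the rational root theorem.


Rational root theorem: possible roots are ±p/q where:
  p divides the constant term (-10): p ∈ {1, 2, 5, 10}
  q divides the leading coefficient (2): q ∈ {1, 2}

All possible rational roots: -10, -5, -5/2, -2, -1, -1/2, 1/2, 1, 2, 5/2, 5, 10

-10, -5, -5/2, -2, -1, -1/2, 1/2, 1, 2, 5/2, 5, 10


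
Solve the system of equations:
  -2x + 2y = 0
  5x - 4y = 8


Using Cramer's rule:
Determinant D = (-2)(-4) - (5)(2) = 8 - 10 = -2
Dx = (0)(-4) - (8)(2) = 0 - 16 = -16
Dy = (-2)(8) - (5)(0) = -16 - 0 = -16
x = Dx/D = -16/-2 = 8
y = Dy/D = -16/-2 = 8

x = 8, y = 8


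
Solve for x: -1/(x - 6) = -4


Multiply both sides by (x - 6): -1 = -4(x - 6)
Distribute: -1 = -4x + 24
-4x = -1 - 24 = -25
x = 25/4

x = 25/4


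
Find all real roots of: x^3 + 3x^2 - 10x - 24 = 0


Let p(x) = x^3 + 3x^2 - 10x - 24. By the rational root theorem (leading coefficient 1), any rational root is an integer divisor of 24: try ±1, ±2, ... in turn.
Test x = 1: value = -30 ≠ 0.
Test x = -1: value = -12 ≠ 0.
Test x = 2: value = -24 ≠ 0.
Test x = -2: value = 0 ✓, so (x + 2) is a factor.
Synthetic division by (x + 2): bring down 1; 1(-2) + 3 = 1; 1(-2) - 10 = -12; (-12)(-2) - 24 = 0 → quotient x^2 + x - 12, remainder 0.
Solve the quadratic x^2 + x - 12 = 0: discriminant = 1^2 - 4(1)(-12) = 1 + 48 = 49.
sqrt(49) = 7, so x = (-1 ± 7)/2: x = 3 or x = -4.

x = -4, x = -2, x = 3


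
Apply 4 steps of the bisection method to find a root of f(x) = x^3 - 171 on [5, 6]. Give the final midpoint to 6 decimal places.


f(x) = x^3 - 171
f(5) = -46 < 0
f(6) = 45 > 0

Step 1: midpoint = (5.000000 + 6.000000)/2 = 5.500000
  f(5.500000) = -4.625000
  f(mid) < 0, so root is in [5.500000, 6.000000]

Step 2: midpoint = (5.500000 + 6.000000)/2 = 5.750000
  f(5.750000) = 19.109375
  f(mid) > 0, so root is in [5.500000, 5.750000]

Step 3: midpoint = (5.500000 + 5.750000)/2 = 5.625000
  f(5.625000) = 6.978516
  f(mid) > 0, so root is in [5.500000, 5.625000]

Step 4: midpoint = (5.500000 + 5.625000)/2 = 5.562500
  f(5.562500) = 1.111572
  f(mid) > 0, so root is in [5.500000, 5.562500]

midpoint = 5.562500


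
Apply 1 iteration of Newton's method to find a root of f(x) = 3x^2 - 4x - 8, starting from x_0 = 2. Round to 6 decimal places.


Newton's method: x_(n+1) = x_n - f(x_n)/f'(x_n)
f(x) = 3x^2 - 4x - 8
f'(x) = 6x - 4

Iteration 1:
  f(2.000000) = -4.000000
  f'(2.000000) = 8.000000
  x_1 = 2.000000 - (-4.000000)/(8.000000) = 2.500000

x_1 = 2.500000


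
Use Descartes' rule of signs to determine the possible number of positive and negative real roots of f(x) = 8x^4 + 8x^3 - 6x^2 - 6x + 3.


Descartes' rule of signs:

For positive roots, count sign changes in f(x) = 8x^4 + 8x^3 - 6x^2 - 6x + 3:
Signs of coefficients: +, +, -, -, +
Number of sign changes: 2
Possible positive real roots: 2, 0

For negative roots, examine f(-x) = 8x^4 - 8x^3 - 6x^2 + 6x + 3:
Signs of coefficients: +, -, -, +, +
Number of sign changes: 2
Possible negative real roots: 2, 0

Positive roots: 2 or 0; Negative roots: 2 or 0


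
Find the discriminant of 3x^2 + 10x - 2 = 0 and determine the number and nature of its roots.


For ax^2 + bx + c = 0, discriminant D = b^2 - 4ac
Here a = 3, b = 10, c = -2
D = (10)^2 - 4(3)(-2) = 100 + 24 = 124

D = 124 > 0 but not a perfect square
The equation has 2 distinct real irrational roots.

Discriminant = 124, 2 distinct real irrational roots


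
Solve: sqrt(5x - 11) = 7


Square both sides: 5x - 11 = 7^2 = 49
5x = 49 + 11 = 60
x = 12
Check: sqrt(5*12 - 11) = sqrt(49) = 7 ✓

x = 12


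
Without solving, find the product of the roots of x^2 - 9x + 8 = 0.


By Vieta's formulas for ax^2 + bx + c = 0:
  Sum of roots = -b/a
  Product of roots = c/a

Here a = 1, b = -9, c = 8
Sum = -(-9)/1 = 9
Product = 8/1 = 8

Product = 8


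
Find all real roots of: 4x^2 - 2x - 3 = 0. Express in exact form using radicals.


Using the quadratic formula: x = (-b ± sqrt(b^2 - 4ac)) / (2a)
Here a = 4, b = -2, c = -3
Discriminant = b^2 - 4ac = (-2)^2 - 4(4)(-3) = 4 + 48 = 52
Since discriminant = 52 > 0, there are two real roots.
x = (2 ± 2*sqrt(13)) / 8
Simplifying: x = (1 ± sqrt(13)) / 4
Numerically: x ≈ 1.1514 or x ≈ -0.6514

x = (1 + sqrt(13)) / 4 or x = (1 - sqrt(13)) / 4


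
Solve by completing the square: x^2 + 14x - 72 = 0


Start: x^2 + 14x - 72 = 0
Move constant: x^2 + 14x = 72
Half of 14 is 7, squared is 49
Add 49 to both sides: x^2 + 14x + 49 = 121
(x + 7)^2 = 121
x + 7 = ±11
x = -7 + 11 = 4 or x = -7 - 11 = -18

x = -18, x = 4


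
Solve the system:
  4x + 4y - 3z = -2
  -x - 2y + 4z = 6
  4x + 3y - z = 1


Using Cramer's rule. Expand each determinant along the first row.
D  = 4*[(-2)*(-1) - 4*3] - 4*[(-1)*(-1) - 4*4] + (-3)*[(-1)*3 - (-2)*4]
  = 4*(-10) - 4*(-15) + (-3)*(5) = 5
Dx = (-2)*[(-2)*(-1) - 4*3] - 4*[6*(-1) - 4*1] + (-3)*[6*3 - (-2)*1]
  = (-2)*(-10) - 4*(-10) + (-3)*(20) = 0
Dy = 4*[6*(-1) - 4*1] - (-2)*[(-1)*(-1) - 4*4] + (-3)*[(-1)*1 - 6*4]
  = 4*(-10) - (-2)*(-15) + (-3)*(-25) = 5
Dz = 4*[(-2)*1 - 6*3] - 4*[(-1)*1 - 6*4] + (-2)*[(-1)*3 - (-2)*4]
  = 4*(-20) - 4*(-25) + (-2)*(5) = 10
x = Dx/D = 0/5 = 0, y = Dy/D = 5/5 = 1, z = Dz/D = 10/5 = 2
Check eq1: (4)(0) + (4)(1) + (-3)(2) = -2 = -2 ✓
Check eq2: (-1)(0) + (-2)(1) + (4)(2) = 6 = 6 ✓
Check eq3: (4)(0) + (3)(1) + (-1)(2) = 1 = 1 ✓

x = 0, y = 1, z = 2


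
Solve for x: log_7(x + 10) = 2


Convert to exponential form: x + 10 = 7^2 = 49
x = 49 - 10 = 39
Check: log_7(39 + 10) = log_7(49) = log_7(49) = 2 ✓

x = 39


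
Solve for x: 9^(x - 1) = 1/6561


Express both sides with the same base.
1/6561 = 9^(-4)
Since the bases match, equate exponents: x - 1 = -4
So x = -4 - (-1) = -3

x = -3


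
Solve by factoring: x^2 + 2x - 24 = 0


We need two numbers that multiply to -24 and add to 2.
Those numbers are -4 and 6 (since (-4) * 6 = -24 and (-4) + 6 = 2).
So x^2 + 2x - 24 = (x - 4)(x + 6) = 0
Setting each factor to zero: x = 4 or x = -6

x = -6, x = 4


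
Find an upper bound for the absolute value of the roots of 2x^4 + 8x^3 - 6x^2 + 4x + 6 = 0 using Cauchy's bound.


Cauchy's bound: all roots r satisfy |r| <= 1 + max(|a_i/a_n|) for i = 0,...,n-1
where a_n is the leading coefficient.

Coefficients: [2, 8, -6, 4, 6]
Leading coefficient a_n = 2
Ratios |a_i/a_n|: 4, 3, 2, 3
Maximum ratio: 4
Cauchy's bound: |r| <= 1 + 4 = 5

Upper bound = 5


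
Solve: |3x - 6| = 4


An absolute value equation |expr| = 4 gives two cases:
Case 1: 3x - 6 = 4
  3x = 10, so x = 10/3
Case 2: 3x - 6 = -4
  3x = 2, so x = 2/3

x = 2/3, x = 10/3


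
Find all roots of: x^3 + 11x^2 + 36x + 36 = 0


Let p(x) = x^3 + 11x^2 + 36x + 36. By the rational root theorem (leading coefficient 1), any rational root is an integer divisor of 36: try ±1, ±2, ... in turn.
Test x = 1: value = 84 ≠ 0.
Test x = -1: value = 10 ≠ 0.
Test x = 2: value = 160 ≠ 0.
Test x = -2: value = 0 ✓, so (x + 2) is a factor.
Synthetic division by (x + 2): bring down 1; 1(-2) + 11 = 9; 9(-2) + 36 = 18; 18(-2) + 36 = 0 → quotient x^2 + 9x + 18, remainder 0.
Solve the quadratic x^2 + 9x + 18 = 0: discriminant = 9^2 - 4(1)(18) = 81 - 72 = 9.
sqrt(9) = 3, so x = (-9 ± 3)/2: x = -3 or x = -6.
Collecting all roots found:

x = -6, x = -3, x = -2


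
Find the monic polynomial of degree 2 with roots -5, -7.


A monic polynomial with roots -5, -7 is:
p(x) = (x + 5)(x + 7)
After multiplying by (x + 5): x + 5
After multiplying by (x + 7): x^2 + 12x + 35

x^2 + 12x + 35


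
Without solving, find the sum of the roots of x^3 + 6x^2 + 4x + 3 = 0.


By Vieta's formulas for x^3 + bx^2 + cx + d = 0:
  r1 + r2 + r3 = -b/a = -6
  r1*r2 + r1*r3 + r2*r3 = c/a = 4
  r1*r2*r3 = -d/a = -3


Sum = -6


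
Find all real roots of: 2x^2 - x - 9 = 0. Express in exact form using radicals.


Using the quadratic formula: x = (-b ± sqrt(b^2 - 4ac)) / (2a)
Here a = 2, b = -1, c = -9
Discriminant = b^2 - 4ac = (-1)^2 - 4(2)(-9) = 1 + 72 = 73
Since discriminant = 73 > 0, there are two real roots.
x = (1 ± sqrt(73)) / 4
Numerically: x ≈ 2.3860 or x ≈ -1.8860

x = (1 + sqrt(73)) / 4 or x = (1 - sqrt(73)) / 4


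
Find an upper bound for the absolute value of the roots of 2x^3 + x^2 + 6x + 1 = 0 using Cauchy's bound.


Cauchy's bound: all roots r satisfy |r| <= 1 + max(|a_i/a_n|) for i = 0,...,n-1
where a_n is the leading coefficient.

Coefficients: [2, 1, 6, 1]
Leading coefficient a_n = 2
Ratios |a_i/a_n|: 1/2, 3, 1/2
Maximum ratio: 3
Cauchy's bound: |r| <= 1 + 3 = 4

Upper bound = 4


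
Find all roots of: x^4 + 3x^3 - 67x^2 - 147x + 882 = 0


Let p(x) = x^4 + 3x^3 - 67x^2 - 147x + 882. By the rational root theorem (leading coefficient 1), any rational root is an integer divisor of 882: try ±1, ±2, ... in turn.
Test x = 1: value = 672 ≠ 0.
Test x = -1: value = 960 ≠ 0.
Test x = 2: value = 360 ≠ 0.
Test x = -2: value = 900 ≠ 0.
Test x = 3: value = 0 ✓, so (x - 3) is a factor.
Synthetic division by (x - 3): bring down 1; 1(3) + 3 = 6; 6(3) - 67 = -49; (-49)(3) - 147 = -294; (-294)(3) + 882 = 0 → quotient x^3 + 6x^2 - 49x - 294, remainder 0.
Continue with the quotient x^3 + 6x^2 - 49x - 294 (candidates must divide 294; re-test x = 3 first in case it repeats).
Test x = 3: value = -360 ≠ 0.
Test x = -3: value = -120 ≠ 0.
Test x = 6: value = -156 ≠ 0.
Test x = -6: value = 0 ✓, so (x + 6) is a factor.
Synthetic division by (x + 6): bring down 1; 1(-6) + 6 = 0; 0(-6) - 49 = -49; (-49)(-6) - 294 = 0 → quotient x^2 - 49, remainder 0.
Solve the quadratic x^2 - 49 = 0: discriminant = 0^2 - 4(1)(-49) = 0 + 196 = 196.
sqrt(196) = 14, so x = (0 ± 14)/2: x = 7 or x = -7.
Collecting all roots found:

x = -7, x = -6, x = 3, x = 7


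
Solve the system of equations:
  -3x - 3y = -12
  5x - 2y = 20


Using Cramer's rule:
Determinant D = (-3)(-2) - (5)(-3) = 6 + 15 = 21
Dx = (-12)(-2) - (20)(-3) = 24 + 60 = 84
Dy = (-3)(20) - (5)(-12) = -60 + 60 = 0
x = Dx/D = 84/21 = 4
y = Dy/D = 0/21 = 0

x = 4, y = 0


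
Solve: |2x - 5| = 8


An absolute value equation |expr| = 8 gives two cases:
Case 1: 2x - 5 = 8
  2x = 13, so x = 13/2
Case 2: 2x - 5 = -8
  2x = -3, so x = -3/2

x = -3/2, x = 13/2


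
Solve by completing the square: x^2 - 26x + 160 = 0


Start: x^2 - 26x + 160 = 0
Move constant: x^2 - 26x = -160
Half of -26 is -13, squared is 169
Add 169 to both sides: x^2 - 26x + 169 = 9
(x - 13)^2 = 9
x - 13 = ±3
x = 13 + 3 = 16 or x = 13 - 3 = 10

x = 10, x = 16


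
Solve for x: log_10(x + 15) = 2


Convert to exponential form: x + 15 = 10^2 = 100
x = 100 - 15 = 85
Check: log_10(85 + 15) = log_10(100) = log_10(100) = 2 ✓

x = 85


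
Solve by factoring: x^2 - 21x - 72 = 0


We need two numbers that multiply to -72 and add to -21.
Those numbers are 3 and -24 (since 3 * (-24) = -72 and 3 + (-24) = -21).
So x^2 - 21x - 72 = (x + 3)(x - 24) = 0
Setting each factor to zero: x = -3 or x = 24

x = -3, x = 24


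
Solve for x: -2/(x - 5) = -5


Multiply both sides by (x - 5): -2 = -5(x - 5)
Distribute: -2 = -5x + 25
-5x = -2 - 25 = -27
x = 27/5

x = 27/5


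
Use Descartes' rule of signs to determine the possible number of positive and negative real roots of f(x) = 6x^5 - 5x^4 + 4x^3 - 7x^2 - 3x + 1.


Descartes' rule of signs:

For positive roots, count sign changes in f(x) = 6x^5 - 5x^4 + 4x^3 - 7x^2 - 3x + 1:
Signs of coefficients: +, -, +, -, -, +
Number of sign changes: 4
Possible positive real roots: 4, 2, 0

For negative roots, examine f(-x) = -6x^5 - 5x^4 - 4x^3 - 7x^2 + 3x + 1:
Signs of coefficients: -, -, -, -, +, +
Number of sign changes: 1
Possible negative real roots: 1

Positive roots: 4 or 2 or 0; Negative roots: 1


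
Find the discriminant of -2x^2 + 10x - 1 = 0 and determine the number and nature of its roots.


For ax^2 + bx + c = 0, discriminant D = b^2 - 4ac
Here a = -2, b = 10, c = -1
D = (10)^2 - 4(-2)(-1) = 100 - 8 = 92

D = 92 > 0 but not a perfect square
The equation has 2 distinct real irrational roots.

Discriminant = 92, 2 distinct real irrational roots


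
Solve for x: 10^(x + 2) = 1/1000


Express both sides with the same base.
1/1000 = 10^(-3)
Since the bases match, equate exponents: x + 2 = -3
So x = -3 - (2) = -5

x = -5


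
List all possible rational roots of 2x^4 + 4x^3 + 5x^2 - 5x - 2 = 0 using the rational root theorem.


Rational root theorem: possible roots are ±p/q where:
  p divides the constant term (-2): p ∈ {1, 2}
  q divides the leading coefficient (2): q ∈ {1, 2}

All possible rational roots: -2, -1, -1/2, 1/2, 1, 2

-2, -1, -1/2, 1/2, 1, 2


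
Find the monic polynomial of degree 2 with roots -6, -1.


A monic polynomial with roots -6, -1 is:
p(x) = (x + 6)(x + 1)
After multiplying by (x + 6): x + 6
After multiplying by (x + 1): x^2 + 7x + 6

x^2 + 7x + 6


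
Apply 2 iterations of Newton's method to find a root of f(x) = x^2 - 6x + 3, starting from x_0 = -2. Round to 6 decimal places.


Newton's method: x_(n+1) = x_n - f(x_n)/f'(x_n)
f(x) = x^2 - 6x + 3
f'(x) = 2x - 6

Iteration 1:
  f(-2.000000) = 19.000000
  f'(-2.000000) = -10.000000
  x_1 = -2.000000 - (19.000000)/(-10.000000) = -0.100000

Iteration 2:
  f(-0.100000) = 3.610000
  f'(-0.100000) = -6.200000
  x_2 = -0.100000 - (3.610000)/(-6.200000) = 0.482258

x_2 = 0.482258


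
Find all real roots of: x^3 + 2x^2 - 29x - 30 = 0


Let p(x) = x^3 + 2x^2 - 29x - 30. By the rational root theorem (leading coefficient 1), any rational root is an integer divisor of 30: try ±1, ±2, ... in turn.
Test x = 1: value = -56 ≠ 0.
Test x = -1: value = 0 ✓, so (x + 1) is a factor.
Synthetic division by (x + 1): bring down 1; 1(-1) + 2 = 1; 1(-1) - 29 = -30; (-30)(-1) - 30 = 0 → quotient x^2 + x - 30, remainder 0.
Solve the quadratic x^2 + x - 30 = 0: discriminant = 1^2 - 4(1)(-30) = 1 + 120 = 121.
sqrt(121) = 11, so x = (-1 ± 11)/2: x = 5 or x = -6.

x = -6, x = -1, x = 5


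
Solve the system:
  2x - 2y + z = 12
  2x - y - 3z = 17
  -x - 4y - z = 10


Using Cramer's rule. Expand each determinant along the first row.
D  = 2*[(-1)*(-1) - (-3)*(-4)] - (-2)*[2*(-1) - (-3)*(-1)] + 1*[2*(-4) - (-1)*(-1)]
  = 2*(-11) - (-2)*(-5) + 1*(-9) = -41
Dx = 12*[(-1)*(-1) - (-3)*(-4)] - (-2)*[17*(-1) - (-3)*10] + 1*[17*(-4) - (-1)*10]
  = 12*(-11) - (-2)*(13) + 1*(-58) = -164
Dy = 2*[17*(-1) - (-3)*10] - 12*[2*(-1) - (-3)*(-1)] + 1*[2*10 - 17*(-1)]
  = 2*(13) - 12*(-5) + 1*(37) = 123
Dz = 2*[(-1)*10 - 17*(-4)] - (-2)*[2*10 - 17*(-1)] + 12*[2*(-4) - (-1)*(-1)]
  = 2*(58) - (-2)*(37) + 12*(-9) = 82
x = Dx/D = -164/-41 = 4, y = Dy/D = 123/-41 = -3, z = Dz/D = 82/-41 = -2
Check eq1: (2)(4) + (-2)(-3) + (1)(-2) = 12 = 12 ✓
Check eq2: (2)(4) + (-1)(-3) + (-3)(-2) = 17 = 17 ✓
Check eq3: (-1)(4) + (-4)(-3) + (-1)(-2) = 10 = 10 ✓

x = 4, y = -3, z = -2


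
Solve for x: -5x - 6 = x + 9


Starting with: -5x - 6 = x + 9
Move all x terms to left: (-5 - 1)x = 9 + 6
Simplify: -6x = 15
Divide both sides by -6: x = -5/2

x = -5/2


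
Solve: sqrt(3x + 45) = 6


Square both sides: 3x + 45 = 6^2 = 36
3x = 36 - 45 = -9
x = -3
Check: sqrt(3*(-3) + 45) = sqrt(36) = 6 ✓

x = -3


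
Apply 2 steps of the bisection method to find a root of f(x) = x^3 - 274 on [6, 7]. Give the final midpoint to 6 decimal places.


f(x) = x^3 - 274
f(6) = -58 < 0
f(7) = 69 > 0

Step 1: midpoint = (6.000000 + 7.000000)/2 = 6.500000
  f(6.500000) = 0.625000
  f(mid) > 0, so root is in [6.000000, 6.500000]

Step 2: midpoint = (6.000000 + 6.500000)/2 = 6.250000
  f(6.250000) = -29.859375
  f(mid) < 0, so root is in [6.250000, 6.500000]

midpoint = 6.250000


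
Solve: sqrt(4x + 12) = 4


Square both sides: 4x + 12 = 4^2 = 16
4x = 16 - 12 = 4
x = 1
Check: sqrt(4*1 + 12) = sqrt(16) = 4 ✓

x = 1


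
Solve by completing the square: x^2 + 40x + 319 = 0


Start: x^2 + 40x + 319 = 0
Move constant: x^2 + 40x = -319
Half of 40 is 20, squared is 400
Add 400 to both sides: x^2 + 40x + 400 = 81
(x + 20)^2 = 81
x + 20 = ±9
x = -20 + 9 = -11 or x = -20 - 9 = -29

x = -29, x = -11


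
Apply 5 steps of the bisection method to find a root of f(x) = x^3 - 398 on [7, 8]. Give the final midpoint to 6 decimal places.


f(x) = x^3 - 398
f(7) = -55 < 0
f(8) = 114 > 0

Step 1: midpoint = (7.000000 + 8.000000)/2 = 7.500000
  f(7.500000) = 23.875000
  f(mid) > 0, so root is in [7.000000, 7.500000]

Step 2: midpoint = (7.000000 + 7.500000)/2 = 7.250000
  f(7.250000) = -16.921875
  f(mid) < 0, so root is in [7.250000, 7.500000]

Step 3: midpoint = (7.250000 + 7.500000)/2 = 7.375000
  f(7.375000) = 3.130859
  f(mid) > 0, so root is in [7.250000, 7.375000]

Step 4: midpoint = (7.250000 + 7.375000)/2 = 7.312500
  f(7.312500) = -6.981201
  f(mid) < 0, so root is in [7.312500, 7.375000]

Step 5: midpoint = (7.312500 + 7.375000)/2 = 7.343750
  f(7.343750) = -1.946686
  f(mid) < 0, so root is in [7.343750, 7.375000]

midpoint = 7.343750


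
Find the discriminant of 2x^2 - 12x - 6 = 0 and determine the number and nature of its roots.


For ax^2 + bx + c = 0, discriminant D = b^2 - 4ac
Here a = 2, b = -12, c = -6
D = (-12)^2 - 4(2)(-6) = 144 + 48 = 192

D = 192 > 0 but not a perfect square
The equation has 2 distinct real irrational roots.

Discriminant = 192, 2 distinct real irrational roots


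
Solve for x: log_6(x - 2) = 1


Convert to exponential form: x - 2 = 6^1 = 6
x = 6 + 2 = 8
Check: log_6(8 - 2) = log_6(6) = log_6(6) = 1 ✓

x = 8


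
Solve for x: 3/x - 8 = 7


Subtract -8 from both sides: 3/x = 15
Multiply both sides by x: 3 = 15 * x
Divide by 15: x = 1/5

x = 1/5


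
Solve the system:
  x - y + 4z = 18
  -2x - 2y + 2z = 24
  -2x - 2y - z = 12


Using Cramer's rule. Expand each determinant along the first row.
D  = 1*[(-2)*(-1) - 2*(-2)] - (-1)*[(-2)*(-1) - 2*(-2)] + 4*[(-2)*(-2) - (-2)*(-2)]
  = 1*(6) - (-1)*(6) + 4*(0) = 12
Dx = 18*[(-2)*(-1) - 2*(-2)] - (-1)*[24*(-1) - 2*12] + 4*[24*(-2) - (-2)*12]
  = 18*(6) - (-1)*(-48) + 4*(-24) = -36
Dy = 1*[24*(-1) - 2*12] - 18*[(-2)*(-1) - 2*(-2)] + 4*[(-2)*12 - 24*(-2)]
  = 1*(-48) - 18*(6) + 4*(24) = -60
Dz = 1*[(-2)*12 - 24*(-2)] - (-1)*[(-2)*12 - 24*(-2)] + 18*[(-2)*(-2) - (-2)*(-2)]
  = 1*(24) - (-1)*(24) + 18*(0) = 48
x = Dx/D = -36/12 = -3, y = Dy/D = -60/12 = -5, z = Dz/D = 48/12 = 4
Check eq1: (1)(-3) + (-1)(-5) + (4)(4) = 18 = 18 ✓
Check eq2: (-2)(-3) + (-2)(-5) + (2)(4) = 24 = 24 ✓
Check eq3: (-2)(-3) + (-2)(-5) + (-1)(4) = 12 = 12 ✓

x = -3, y = -5, z = 4


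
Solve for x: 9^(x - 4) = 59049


Express both sides with the same base.
59049 = 9^5
Since the bases match, equate exponents: x - 4 = 5
So x = 5 - (-4) = 9

x = 9


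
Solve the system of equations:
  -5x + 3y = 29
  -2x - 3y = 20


Using Cramer's rule:
Determinant D = (-5)(-3) - (-2)(3) = 15 + 6 = 21
Dx = (29)(-3) - (20)(3) = -87 - 60 = -147
Dy = (-5)(20) - (-2)(29) = -100 + 58 = -42
x = Dx/D = -147/21 = -7
y = Dy/D = -42/21 = -2

x = -7, y = -2


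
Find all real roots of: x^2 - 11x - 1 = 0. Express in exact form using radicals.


Using the quadratic formula: x = (-b ± sqrt(b^2 - 4ac)) / (2a)
Here a = 1, b = -11, c = -1
Discriminant = b^2 - 4ac = (-11)^2 - 4(1)(-1) = 121 + 4 = 125
Since discriminant = 125 > 0, there are two real roots.
x = (11 ± 5*sqrt(5)) / 2
Numerically: x ≈ 11.0902 or x ≈ -0.0902

x = (11 + 5*sqrt(5)) / 2 or x = (11 - 5*sqrt(5)) / 2


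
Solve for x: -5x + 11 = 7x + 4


Starting with: -5x + 11 = 7x + 4
Move all x terms to left: (-5 - 7)x = 4 - 11
Simplify: -12x = -7
Divide both sides by -12: x = 7/12

x = 7/12


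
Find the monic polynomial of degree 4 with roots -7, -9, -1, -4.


A monic polynomial with roots -7, -9, -1, -4 is:
p(x) = (x + 7)(x + 9)(x + 1)(x + 4)
After multiplying by (x + 7): x + 7
After multiplying by (x + 9): x^2 + 16x + 63
After multiplying by (x + 1): x^3 + 17x^2 + 79x + 63
After multiplying by (x + 4): x^4 + 21x^3 + 147x^2 + 379x + 252

x^4 + 21x^3 + 147x^2 + 379x + 252


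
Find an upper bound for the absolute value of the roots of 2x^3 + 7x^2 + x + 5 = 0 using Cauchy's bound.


Cauchy's bound: all roots r satisfy |r| <= 1 + max(|a_i/a_n|) for i = 0,...,n-1
where a_n is the leading coefficient.

Coefficients: [2, 7, 1, 5]
Leading coefficient a_n = 2
Ratios |a_i/a_n|: 7/2, 1/2, 5/2
Maximum ratio: 7/2
Cauchy's bound: |r| <= 1 + 7/2 = 9/2

Upper bound = 9/2


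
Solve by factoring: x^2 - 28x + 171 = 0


We need two numbers that multiply to 171 and add to -28.
Those numbers are -19 and -9 (since (-19) * (-9) = 171 and (-19) + (-9) = -28).
So x^2 - 28x + 171 = (x - 19)(x - 9) = 0
Setting each factor to zero: x = 19 or x = 9

x = 9, x = 19


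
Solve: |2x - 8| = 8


An absolute value equation |expr| = 8 gives two cases:
Case 1: 2x - 8 = 8
  2x = 16, so x = 8
Case 2: 2x - 8 = -8
  2x = 0, so x = 0

x = 0, x = 8


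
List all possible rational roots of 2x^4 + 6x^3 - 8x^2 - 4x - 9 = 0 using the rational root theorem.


Rational root theorem: possible roots are ±p/q where:
  p divides the constant term (-9): p ∈ {1, 3, 9}
  q divides the leading coefficient (2): q ∈ {1, 2}

All possible rational roots: -9, -9/2, -3, -3/2, -1, -1/2, 1/2, 1, 3/2, 3, 9/2, 9

-9, -9/2, -3, -3/2, -1, -1/2, 1/2, 1, 3/2, 3, 9/2, 9


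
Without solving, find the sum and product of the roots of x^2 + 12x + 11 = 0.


By Vieta's formulas for ax^2 + bx + c = 0:
  Sum of roots = -b/a
  Product of roots = c/a

Here a = 1, b = 12, c = 11
Sum = -(12)/1 = -12
Product = 11/1 = 11

Sum = -12, Product = 11


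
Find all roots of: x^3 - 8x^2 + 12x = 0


The constant term is 0, so x = 0 is a root. Factor out x:
  x^2 - 8x + 12 = 0
Solve the quadratic x^2 - 8x + 12 = 0: discriminant = (-8)^2 - 4(1)(12) = 64 - 48 = 16.
sqrt(16) = 4, so x = (8 ± 4)/2: x = 6 or x = 2.
Collecting all roots found:

x = 0, x = 2, x = 6


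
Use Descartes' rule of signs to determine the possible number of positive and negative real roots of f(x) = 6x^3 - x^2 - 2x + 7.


Descartes' rule of signs:

For positive roots, count sign changes in f(x) = 6x^3 - x^2 - 2x + 7:
Signs of coefficients: +, -, -, +
Number of sign changes: 2
Possible positive real roots: 2, 0

For negative roots, examine f(-x) = -6x^3 - x^2 + 2x + 7:
Signs of coefficients: -, -, +, +
Number of sign changes: 1
Possible negative real roots: 1

Positive roots: 2 or 0; Negative roots: 1


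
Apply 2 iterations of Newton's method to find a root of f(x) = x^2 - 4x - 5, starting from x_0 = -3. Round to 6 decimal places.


Newton's method: x_(n+1) = x_n - f(x_n)/f'(x_n)
f(x) = x^2 - 4x - 5
f'(x) = 2x - 4

Iteration 1:
  f(-3.000000) = 16.000000
  f'(-3.000000) = -10.000000
  x_1 = -3.000000 - (16.000000)/(-10.000000) = -1.400000

Iteration 2:
  f(-1.400000) = 2.560000
  f'(-1.400000) = -6.800000
  x_2 = -1.400000 - (2.560000)/(-6.800000) = -1.023529

x_2 = -1.023529


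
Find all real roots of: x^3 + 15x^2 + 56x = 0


The constant term is 0, so x = 0 is a root. Factor out x:
  x(x^2 + 15x + 56) = 0
Solve the quadratic x^2 + 15x + 56 = 0: discriminant = 15^2 - 4(1)(56) = 225 - 224 = 1.
sqrt(1) = 1, so x = (-15 ± 1)/2: x = -7 or x = -8.

x = -8, x = -7, x = 0


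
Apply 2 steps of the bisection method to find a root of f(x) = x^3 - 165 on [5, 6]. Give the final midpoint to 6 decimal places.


f(x) = x^3 - 165
f(5) = -40 < 0
f(6) = 51 > 0

Step 1: midpoint = (5.000000 + 6.000000)/2 = 5.500000
  f(5.500000) = 1.375000
  f(mid) > 0, so root is in [5.000000, 5.500000]

Step 2: midpoint = (5.000000 + 5.500000)/2 = 5.250000
  f(5.250000) = -20.296875
  f(mid) < 0, so root is in [5.250000, 5.500000]

midpoint = 5.250000


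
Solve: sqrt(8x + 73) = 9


Square both sides: 8x + 73 = 9^2 = 81
8x = 81 - 73 = 8
x = 1
Check: sqrt(8*1 + 73) = sqrt(81) = 9 ✓

x = 1


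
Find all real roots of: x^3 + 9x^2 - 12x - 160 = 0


Let p(x) = x^3 + 9x^2 - 12x - 160. By the rational root theorem (leading coefficient 1), any rational root is an integer divisor of 160: try ±1, ±2, ... in turn.
Test x = 1: value = -162 ≠ 0.
Test x = -1: value = -140 ≠ 0.
Test x = 2: value = -140 ≠ 0.
Test x = -2: value = -108 ≠ 0.
Test x = 4: value = 0 ✓, so (x - 4) is a factor.
Synthetic division by (x - 4): bring down 1; 1(4) + 9 = 13; 13(4) - 12 = 40; 40(4) - 160 = 0 → quotient x^2 + 13x + 40, remainder 0.
Solve the quadratic x^2 + 13x + 40 = 0: discriminant = 13^2 - 4(1)(40) = 169 - 160 = 9.
sqrt(9) = 3, so x = (-13 ± 3)/2: x = -5 or x = -8.

x = -8, x = -5, x = 4


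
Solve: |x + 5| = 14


An absolute value equation |expr| = 14 gives two cases:
Case 1: x + 5 = 14
  x = 9, so x = 9
Case 2: x + 5 = -14
  x = -19, so x = -19

x = -19, x = 9


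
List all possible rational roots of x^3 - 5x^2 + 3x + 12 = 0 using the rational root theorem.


Rational root theorem: possible roots are ±p/q where:
  p divides the constant term (12): p ∈ {1, 2, 3, 4, 6, 12}
  q divides the leading coefficient (1): q ∈ {1}

All possible rational roots: -12, -6, -4, -3, -2, -1, 1, 2, 3, 4, 6, 12

-12, -6, -4, -3, -2, -1, 1, 2, 3, 4, 6, 12


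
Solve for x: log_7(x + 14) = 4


Convert to exponential form: x + 14 = 7^4 = 2401
x = 2401 - 14 = 2387
Check: log_7(2387 + 14) = log_7(2401) = log_7(2401) = 4 ✓

x = 2387


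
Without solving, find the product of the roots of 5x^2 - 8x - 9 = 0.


By Vieta's formulas for ax^2 + bx + c = 0:
  Sum of roots = -b/a
  Product of roots = c/a

Here a = 5, b = -8, c = -9
Sum = -(-8)/5 = 8/5
Product = -9/5 = -9/5

Product = -9/5


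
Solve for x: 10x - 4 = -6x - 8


Starting with: 10x - 4 = -6x - 8
Move all x terms to left: (10 + 6)x = -8 + 4
Simplify: 16x = -4
Divide both sides by 16: x = -1/4

x = -1/4


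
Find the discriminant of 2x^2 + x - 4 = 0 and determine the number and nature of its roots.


For ax^2 + bx + c = 0, discriminant D = b^2 - 4ac
Here a = 2, b = 1, c = -4
D = (1)^2 - 4(2)(-4) = 1 + 32 = 33

D = 33 > 0 but not a perfect square
The equation has 2 distinct real irrational roots.

Discriminant = 33, 2 distinct real irrational roots


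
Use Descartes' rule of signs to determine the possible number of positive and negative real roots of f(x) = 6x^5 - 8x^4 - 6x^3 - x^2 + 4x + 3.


Descartes' rule of signs:

For positive roots, count sign changes in f(x) = 6x^5 - 8x^4 - 6x^3 - x^2 + 4x + 3:
Signs of coefficients: +, -, -, -, +, +
Number of sign changes: 2
Possible positive real roots: 2, 0

For negative roots, examine f(-x) = -6x^5 - 8x^4 + 6x^3 - x^2 - 4x + 3:
Signs of coefficients: -, -, +, -, -, +
Number of sign changes: 3
Possible negative real roots: 3, 1

Positive roots: 2 or 0; Negative roots: 3 or 1


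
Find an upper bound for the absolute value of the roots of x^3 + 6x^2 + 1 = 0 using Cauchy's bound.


Cauchy's bound: all roots r satisfy |r| <= 1 + max(|a_i/a_n|) for i = 0,...,n-1
where a_n is the leading coefficient.

Coefficients: [1, 6, 0, 1]
Leading coefficient a_n = 1
Ratios |a_i/a_n|: 6, 0, 1
Maximum ratio: 6
Cauchy's bound: |r| <= 1 + 6 = 7

Upper bound = 7


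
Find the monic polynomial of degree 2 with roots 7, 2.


A monic polynomial with roots 7, 2 is:
p(x) = (x - 7)(x - 2)
After multiplying by (x - 7): x - 7
After multiplying by (x - 2): x^2 - 9x + 14

x^2 - 9x + 14


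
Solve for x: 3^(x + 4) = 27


Express both sides with the same base.
27 = 3^3
Since the bases match, equate exponents: x + 4 = 3
So x = 3 - (4) = -1

x = -1


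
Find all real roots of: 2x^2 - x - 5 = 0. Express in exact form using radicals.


Using the quadratic formula: x = (-b ± sqrt(b^2 - 4ac)) / (2a)
Here a = 2, b = -1, c = -5
Discriminant = b^2 - 4ac = (-1)^2 - 4(2)(-5) = 1 + 40 = 41
Since discriminant = 41 > 0, there are two real roots.
x = (1 ± sqrt(41)) / 4
Numerically: x ≈ 1.8508 or x ≈ -1.3508

x = (1 + sqrt(41)) / 4 or x = (1 - sqrt(41)) / 4


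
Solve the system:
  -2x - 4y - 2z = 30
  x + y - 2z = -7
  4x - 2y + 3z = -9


Using Cramer's rule. Expand each determinant along the first row.
D  = (-2)*[1*3 - (-2)*(-2)] - (-4)*[1*3 - (-2)*4] + (-2)*[1*(-2) - 1*4]
  = (-2)*(-1) - (-4)*(11) + (-2)*(-6) = 58
Dx = 30*[1*3 - (-2)*(-2)] - (-4)*[(-7)*3 - (-2)*(-9)] + (-2)*[(-7)*(-2) - 1*(-9)]
  = 30*(-1) - (-4)*(-39) + (-2)*(23) = -232
Dy = (-2)*[(-7)*3 - (-2)*(-9)] - 30*[1*3 - (-2)*4] + (-2)*[1*(-9) - (-7)*4]
  = (-2)*(-39) - 30*(11) + (-2)*(19) = -290
Dz = (-2)*[1*(-9) - (-7)*(-2)] - (-4)*[1*(-9) - (-7)*4] + 30*[1*(-2) - 1*4]
  = (-2)*(-23) - (-4)*(19) + 30*(-6) = -58
x = Dx/D = -232/58 = -4, y = Dy/D = -290/58 = -5, z = Dz/D = -58/58 = -1
Check eq1: (-2)(-4) + (-4)(-5) + (-2)(-1) = 30 = 30 ✓
Check eq2: (1)(-4) + (1)(-5) + (-2)(-1) = -7 = -7 ✓
Check eq3: (4)(-4) + (-2)(-5) + (3)(-1) = -9 = -9 ✓

x = -4, y = -5, z = -1


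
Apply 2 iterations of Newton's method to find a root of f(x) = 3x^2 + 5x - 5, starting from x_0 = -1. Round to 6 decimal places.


Newton's method: x_(n+1) = x_n - f(x_n)/f'(x_n)
f(x) = 3x^2 + 5x - 5
f'(x) = 6x + 5

Iteration 1:
  f(-1.000000) = -7.000000
  f'(-1.000000) = -1.000000
  x_1 = -1.000000 - (-7.000000)/(-1.000000) = -8.000000

Iteration 2:
  f(-8.000000) = 147.000000
  f'(-8.000000) = -43.000000
  x_2 = -8.000000 - (147.000000)/(-43.000000) = -4.581395

x_2 = -4.581395


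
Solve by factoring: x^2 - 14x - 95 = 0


We need two numbers that multiply to -95 and add to -14.
Those numbers are 5 and -19 (since 5 * (-19) = -95 and 5 + (-19) = -14).
So x^2 - 14x - 95 = (x + 5)(x - 19) = 0
Setting each factor to zero: x = -5 or x = 19

x = -5, x = 19


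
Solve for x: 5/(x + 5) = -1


Multiply both sides by (x + 5): 5 = -1(x + 5)
Distribute: 5 = -x - 5
-x = 5 + 5 = 10
x = -10

x = -10


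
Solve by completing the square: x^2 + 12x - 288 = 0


Start: x^2 + 12x - 288 = 0
Move constant: x^2 + 12x = 288
Half of 12 is 6, squared is 36
Add 36 to both sides: x^2 + 12x + 36 = 324
(x + 6)^2 = 324
x + 6 = ±18
x = -6 + 18 = 12 or x = -6 - 18 = -24

x = -24, x = 12


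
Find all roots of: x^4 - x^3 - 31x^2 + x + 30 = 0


Let p(x) = x^4 - x^3 - 31x^2 + x + 30. By the rational root theorem (leading coefficient 1), any rational root is an integer divisor of 30: try ±1, ±2, ... in turn.
Test x = 1: value = 0 ✓, so (x - 1) is a factor.
Synthetic division by (x - 1): bring down 1; 1(1) - 1 = 0; 0(1) - 31 = -31; (-31)(1) + 1 = -30; (-30)(1) + 30 = 0 → quotient x^3 - 31x - 30, remainder 0.
Continue with the quotient x^3 - 31x - 30 (candidates must divide 30; re-test x = 1 first in case it repeats).
Test x = 1: value = -60 ≠ 0.
Test x = -1: value = 0 ✓, so (x + 1) is a factor.
Synthetic division by (x + 1): bring down 1; 1(-1) + 0 = -1; (-1)(-1) - 31 = -30; (-30)(-1) - 30 = 0 → quotient x^2 - x - 30, remainder 0.
Solve the quadratic x^2 - x - 30 = 0: discriminant = (-1)^2 - 4(1)(-30) = 1 + 120 = 121.
sqrt(121) = 11, so x = (1 ± 11)/2: x = 6 or x = -5.
Collecting all roots found:

x = -5, x = -1, x = 1, x = 6


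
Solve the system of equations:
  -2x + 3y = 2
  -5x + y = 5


Using Cramer's rule:
Determinant D = (-2)(1) - (-5)(3) = -2 + 15 = 13
Dx = (2)(1) - (5)(3) = 2 - 15 = -13
Dy = (-2)(5) - (-5)(2) = -10 + 10 = 0
x = Dx/D = -13/13 = -1
y = Dy/D = 0/13 = 0

x = -1, y = 0


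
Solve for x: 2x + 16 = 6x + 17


Starting with: 2x + 16 = 6x + 17
Move all x terms to left: (2 - 6)x = 17 - 16
Simplify: -4x = 1
Divide both sides by -4: x = -1/4

x = -1/4


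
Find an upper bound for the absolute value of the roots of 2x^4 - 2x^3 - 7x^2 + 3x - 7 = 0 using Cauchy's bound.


Cauchy's bound: all roots r satisfy |r| <= 1 + max(|a_i/a_n|) for i = 0,...,n-1
where a_n is the leading coefficient.

Coefficients: [2, -2, -7, 3, -7]
Leading coefficient a_n = 2
Ratios |a_i/a_n|: 1, 7/2, 3/2, 7/2
Maximum ratio: 7/2
Cauchy's bound: |r| <= 1 + 7/2 = 9/2

Upper bound = 9/2


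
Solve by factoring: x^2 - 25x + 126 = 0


We need two numbers that multiply to 126 and add to -25.
Those numbers are -18 and -7 (since (-18) * (-7) = 126 and (-18) + (-7) = -25).
So x^2 - 25x + 126 = (x - 18)(x - 7) = 0
Setting each factor to zero: x = 18 or x = 7

x = 7, x = 18


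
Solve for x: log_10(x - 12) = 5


Convert to exponential form: x - 12 = 10^5 = 100000
x = 100000 + 12 = 100012
Check: log_10(100012 - 12) = log_10(100000) = log_10(100000) = 5 ✓

x = 100012


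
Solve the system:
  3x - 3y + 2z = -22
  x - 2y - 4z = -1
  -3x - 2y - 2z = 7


Using Cramer's rule. Expand each determinant along the first row.
D  = 3*[(-2)*(-2) - (-4)*(-2)] - (-3)*[1*(-2) - (-4)*(-3)] + 2*[1*(-2) - (-2)*(-3)]
  = 3*(-4) - (-3)*(-14) + 2*(-8) = -70
Dx = (-22)*[(-2)*(-2) - (-4)*(-2)] - (-3)*[(-1)*(-2) - (-4)*7] + 2*[(-1)*(-2) - (-2)*7]
  = (-22)*(-4) - (-3)*(30) + 2*(16) = 210
Dy = 3*[(-1)*(-2) - (-4)*7] - (-22)*[1*(-2) - (-4)*(-3)] + 2*[1*7 - (-1)*(-3)]
  = 3*(30) - (-22)*(-14) + 2*(4) = -210
Dz = 3*[(-2)*7 - (-1)*(-2)] - (-3)*[1*7 - (-1)*(-3)] + (-22)*[1*(-2) - (-2)*(-3)]
  = 3*(-16) - (-3)*(4) + (-22)*(-8) = 140
x = Dx/D = 210/-70 = -3, y = Dy/D = -210/-70 = 3, z = Dz/D = 140/-70 = -2
Check eq1: (3)(-3) + (-3)(3) + (2)(-2) = -22 = -22 ✓
Check eq2: (1)(-3) + (-2)(3) + (-4)(-2) = -1 = -1 ✓
Check eq3: (-3)(-3) + (-2)(3) + (-2)(-2) = 7 = 7 ✓

x = -3, y = 3, z = -2


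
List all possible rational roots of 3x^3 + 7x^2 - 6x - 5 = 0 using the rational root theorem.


Rational root theorem: possible roots are ±p/q where:
  p divides the constant term (-5): p ∈ {1, 5}
  q divides the leading coefficient (3): q ∈ {1, 3}

All possible rational roots: -5, -5/3, -1, -1/3, 1/3, 1, 5/3, 5

-5, -5/3, -1, -1/3, 1/3, 1, 5/3, 5


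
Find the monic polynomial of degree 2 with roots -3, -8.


A monic polynomial with roots -3, -8 is:
p(x) = (x + 3)(x + 8)
After multiplying by (x + 3): x + 3
After multiplying by (x + 8): x^2 + 11x + 24

x^2 + 11x + 24


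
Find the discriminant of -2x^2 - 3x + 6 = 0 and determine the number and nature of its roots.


For ax^2 + bx + c = 0, discriminant D = b^2 - 4ac
Here a = -2, b = -3, c = 6
D = (-3)^2 - 4(-2)(6) = 9 + 48 = 57

D = 57 > 0 but not a perfect square
The equation has 2 distinct real irrational roots.

Discriminant = 57, 2 distinct real irrational roots


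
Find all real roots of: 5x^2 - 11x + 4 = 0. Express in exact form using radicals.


Using the quadratic formula: x = (-b ± sqrt(b^2 - 4ac)) / (2a)
Here a = 5, b = -11, c = 4
Discriminant = b^2 - 4ac = (-11)^2 - 4(5)(4) = 121 - 80 = 41
Since discriminant = 41 > 0, there are two real roots.
x = (11 ± sqrt(41)) / 10
Numerically: x ≈ 1.7403 or x ≈ 0.4597

x = (11 + sqrt(41)) / 10 or x = (11 - sqrt(41)) / 10


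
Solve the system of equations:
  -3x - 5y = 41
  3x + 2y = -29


Using Cramer's rule:
Determinant D = (-3)(2) - (3)(-5) = -6 + 15 = 9
Dx = (41)(2) - (-29)(-5) = 82 - 145 = -63
Dy = (-3)(-29) - (3)(41) = 87 - 123 = -36
x = Dx/D = -63/9 = -7
y = Dy/D = -36/9 = -4

x = -7, y = -4


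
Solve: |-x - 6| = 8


An absolute value equation |expr| = 8 gives two cases:
Case 1: -x - 6 = 8
  -x = 14, so x = -14
Case 2: -x - 6 = -8
  -x = -2, so x = 2

x = -14, x = 2
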